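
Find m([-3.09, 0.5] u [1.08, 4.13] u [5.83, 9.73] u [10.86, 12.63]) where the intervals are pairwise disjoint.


For pairwise disjoint intervals, m(union) = sum of lengths.
= (0.5 - -3.09) + (4.13 - 1.08) + (9.73 - 5.83) + (12.63 - 10.86)
= 3.59 + 3.05 + 3.9 + 1.77
= 12.31


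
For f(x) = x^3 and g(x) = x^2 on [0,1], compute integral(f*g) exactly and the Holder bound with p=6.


Step 1: Exact integral of f*g = integral(x^5, 0, 1) = 1/6
     = 0.166667
Step 2: Holder bound with p=6, q=1.2:
  ||f||_p = (integral x^18 dx)^(1/6) = (1/19)^(1/6) = 0.612173
  ||g||_q = (integral x^2.4 dx)^(1/1.2) = (1/3.4)^(1/1.2) = 0.360662
Step 3: Holder bound = ||f||_p * ||g||_q = 0.612173 * 0.360662 = 0.220788
Verification: 0.166667 <= 0.220788 (Holder holds)


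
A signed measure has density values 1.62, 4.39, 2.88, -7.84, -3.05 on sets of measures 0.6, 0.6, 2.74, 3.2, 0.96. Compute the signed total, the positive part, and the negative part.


Step 1: Compute signed measure on each set:
  Set 1: 1.62 * 0.6 = 0.972
  Set 2: 4.39 * 0.6 = 2.634
  Set 3: 2.88 * 2.74 = 7.8912
  Set 4: -7.84 * 3.2 = -25.088
  Set 5: -3.05 * 0.96 = -2.928
Step 2: Total signed measure = (0.972) + (2.634) + (7.8912) + (-25.088) + (-2.928)
     = -16.5188
Step 3: Positive part mu+(X) = sum of positive contributions = 11.4972
Step 4: Negative part mu-(X) = |sum of negative contributions| = 28.016


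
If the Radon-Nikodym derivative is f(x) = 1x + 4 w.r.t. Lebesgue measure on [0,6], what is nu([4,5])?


nu(A) = integral_A (dnu/dmu) dmu = integral_4^5 (1x + 4) dx
Step 1: Antiderivative F(x) = (1/2)x^2 + 4x
Step 2: F(5) = (1/2)*5^2 + 4*5 = 12.5 + 20 = 32.5
Step 3: F(4) = (1/2)*4^2 + 4*4 = 8 + 16 = 24
Step 4: nu([4,5]) = F(5) - F(4) = 32.5 - 24 = 8.5


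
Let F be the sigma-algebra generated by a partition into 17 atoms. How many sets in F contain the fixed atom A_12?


Each element of F is a union of some subset S of the 17 atoms.
The element contains A_12 iff A_12 is in S.
So we count subsets S of {A_1,...,A_17} with A_12 in S: choose freely among the other 16 atoms.
Count = 2^(17-1) = 2^16 = 65536.


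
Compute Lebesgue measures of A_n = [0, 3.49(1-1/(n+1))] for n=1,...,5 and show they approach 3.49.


By continuity of measure from below: if A_n increases to A, then m(A_n) -> m(A).
Here A = [0, 3.49], so m(A) = 3.49
Step 1: a_1 = 3.49*(1 - 1/2) = 1.745, m(A_1) = 1.745
Step 2: a_2 = 3.49*(1 - 1/3) = 2.3267, m(A_2) = 2.3267
Step 3: a_3 = 3.49*(1 - 1/4) = 2.6175, m(A_3) = 2.6175
Step 4: a_4 = 3.49*(1 - 1/5) = 2.792, m(A_4) = 2.792
Step 5: a_5 = 3.49*(1 - 1/6) = 2.9083, m(A_5) = 2.9083
Limit: m(A_n) -> m([0,3.49]) = 3.49


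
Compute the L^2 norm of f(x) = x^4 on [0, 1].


Step 1: ||f||_2 = (integral_0^1 |x^4|^2 dx)^(1/2)
     = (integral_0^1 x^8 dx)^(1/2)
Step 2: integral_0^1 x^8 dx = [x^9/(9)] from 0 to 1 = 1^9/9
     = 1/9 = 0.111111
Step 3: ||f||_2 = (0.111111)^(1/2) = 0.333333


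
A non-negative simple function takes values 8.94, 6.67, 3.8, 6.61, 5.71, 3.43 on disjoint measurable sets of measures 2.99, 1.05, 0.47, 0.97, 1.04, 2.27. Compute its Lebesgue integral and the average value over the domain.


Step 1: Integral = sum(value_i * measure_i)
= 8.94*2.99 + 6.67*1.05 + 3.8*0.47 + 6.61*0.97 + 5.71*1.04 + 3.43*2.27
= 26.7306 + 7.0035 + 1.786 + 6.4117 + 5.9384 + 7.7861
= 55.6563
Step 2: Total measure of domain = 2.99 + 1.05 + 0.47 + 0.97 + 1.04 + 2.27 = 8.79
Step 3: Average value = 55.6563 / 8.79 = 6.331775


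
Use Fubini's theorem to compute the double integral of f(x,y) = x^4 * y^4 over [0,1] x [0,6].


By Fubini's theorem, the double integral factors as a product of single integrals:
Step 1: integral_0^1 x^4 dx = [x^5/5] from 0 to 1
     = 1^5/5 = 0.2
Step 2: integral_0^6 y^4 dy = [y^5/5] from 0 to 6
     = 6^5/5 = 1555.2
Step 3: Double integral = 0.2 * 1555.2 = 311.04


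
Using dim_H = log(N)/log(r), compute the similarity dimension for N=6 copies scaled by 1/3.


For a self-similar set with N copies scaled by 1/r:
dim_H = log(N)/log(r) = log(6)/log(3)
= 1.791759/1.098612
= 1.63093


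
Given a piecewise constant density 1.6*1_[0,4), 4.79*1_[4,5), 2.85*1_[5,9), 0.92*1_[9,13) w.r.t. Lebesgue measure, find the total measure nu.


Integrate each piece of the Radon-Nikodym derivative:
Step 1: integral_0^4 1.6 dx = 1.6*(4-0) = 1.6*4 = 6.4
Step 2: integral_4^5 4.79 dx = 4.79*(5-4) = 4.79*1 = 4.79
Step 3: integral_5^9 2.85 dx = 2.85*(9-5) = 2.85*4 = 11.4
Step 4: integral_9^13 0.92 dx = 0.92*(13-9) = 0.92*4 = 3.68
Total: 6.4 + 4.79 + 11.4 + 3.68 = 26.27


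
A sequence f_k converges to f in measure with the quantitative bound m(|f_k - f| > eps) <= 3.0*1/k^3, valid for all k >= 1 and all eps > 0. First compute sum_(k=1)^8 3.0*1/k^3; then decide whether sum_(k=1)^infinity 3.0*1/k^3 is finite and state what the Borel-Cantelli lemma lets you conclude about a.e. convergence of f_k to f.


Step 1: List the terms 3.0*1/k^3 for k = 1 to 8:
  k=1: 3
  k=2: 0.375
  k=3: 0.111111
  k=4: 0.046875
  k=5: 0.024
  k=6: 0.013889
  k=7: 0.008746
  k=8: 0.005859
Step 2: Partial sum = 3 + 0.375 + 0.111111 + 0.046875 + 0.024 + 0.013889 + 0.008746 + 0.005859
     = 3.585481
Step 3: The full series sum_(k>=1) 3.0*1/k^3 converges (p-series with p = 3 > 1; a constant multiple of a convergent series converges).
Step 4: Fix eps > 0. Since sum_k m(|f_k - f| > eps) < infinity, the Borel-Cantelli lemma gives
        m(limsup_k {|f_k - f| > eps}) = 0, i.e. for a.e. x, |f_k(x) - f(x)| <= eps for all large k.
        Applying this with eps = 1/j for j = 1, 2, ... and intersecting the countably many full-measure sets,
        for a.e. x we get limsup_k |f_k(x) - f(x)| <= 1/j for every j, hence f_k -> f almost everywhere.
Conclusion: series converges; Borel-Cantelli yields f_k -> f a.e.


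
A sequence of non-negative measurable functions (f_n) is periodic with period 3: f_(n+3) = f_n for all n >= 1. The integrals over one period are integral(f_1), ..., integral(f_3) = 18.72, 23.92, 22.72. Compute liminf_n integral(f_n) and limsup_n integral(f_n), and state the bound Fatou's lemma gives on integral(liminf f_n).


The sequence (integral(f_n)) is periodic with period 3, repeating the values 18.72, 23.92, 22.72 indefinitely.
Step 1: For a periodic sequence, every tail (a_m, a_(m+1), ...) contains all 3 period values infinitely often.
Step 2: Hence inf of every tail = min of the period values = min(18.72, 23.92, 22.72) = 18.72.
        liminf_n integral(f_n) = sup over m of (inf of tail from m) = 18.72.
Step 3: Similarly sup of every tail = max of the period values = 23.92.
        limsup_n integral(f_n) = 23.92.
Step 4: Fatou's lemma: integral(liminf_n f_n) <= liminf_n integral(f_n) = 18.72.
        So the integral of the pointwise liminf is at most 18.72.


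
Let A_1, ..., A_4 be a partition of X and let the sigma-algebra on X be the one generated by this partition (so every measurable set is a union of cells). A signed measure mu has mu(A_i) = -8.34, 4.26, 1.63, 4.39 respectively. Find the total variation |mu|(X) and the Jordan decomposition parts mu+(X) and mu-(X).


Step 1: Every measurable set is a union of atoms (the cells / points), so a Hahn decomposition is
  obtained by grouping atoms by sign: P = union of atoms with mu > 0, N = union of the remaining atoms.
  Atoms in P (indices): 2, 3, 4;  atoms in N (indices): 1
  Positive values: 4.26, 1.63, 4.39
  Negative values: -8.34
Step 2: mu+(X) = mu(P) = sum of positive atom values = 10.28
Step 3: mu-(X) = -mu(N) = sum of |negative atom values| = 8.34
Step 4: |mu|(X) = mu+(X) + mu-(X) = 10.28 + 8.34 = 18.62


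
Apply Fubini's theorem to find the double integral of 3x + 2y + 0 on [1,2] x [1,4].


By Fubini, integrate in x first, then y.
Step 1: Fix y, integrate over x in [1,2]:
  integral(3x + 2y + 0, x=1..2)
  = 3*(2^2 - 1^2)/2 + (2y + 0)*(2 - 1)
  = 4.5 + (2y + 0)*1
  = 4.5 + 2y + 0
  = 4.5 + 2y
Step 2: Integrate over y in [1,4]:
  integral(4.5 + 2y, y=1..4)
  = 4.5*3 + 2*(4^2 - 1^2)/2
  = 13.5 + 15
  = 28.5


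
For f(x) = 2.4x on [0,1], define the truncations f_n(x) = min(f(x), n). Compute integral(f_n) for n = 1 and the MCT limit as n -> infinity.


f(x) = 2.4x on [0,1]; f_n(x) = min(2.4x, n). At n = 1:
Step 1: f(x) reaches 1 at x = 1/2.4 = 0.416667
Step 2: integral(f_1) = integral(2.4x, 0, 0.416667) + integral(1, 0.416667, 1)
       = 2.4*0.416667^2/2 + 1*(1 - 0.416667)
       = 0.208333 + 0.583333
       = 0.791667
Step 3: As n -> infinity, f_n increases to f, so by MCT integral(f_n) -> integral(f) = 2.4/2 = 1.2.
Convergence: integral(f_1) = 0.791667 -> 1.2 as n -> infinity


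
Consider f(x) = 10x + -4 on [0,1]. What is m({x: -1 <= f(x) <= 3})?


f^(-1)([-1, 3]) = {x : -1 <= 10x + -4 <= 3}
Solving: (-1 - -4)/10 <= x <= (3 - -4)/10
= [0.3, 0.7]
Intersecting with [0,1]: [0.3, 0.7]
Measure = 0.7 - 0.3 = 0.4


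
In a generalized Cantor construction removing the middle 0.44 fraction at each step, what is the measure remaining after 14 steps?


Step 1: At each step, fraction remaining = 1 - 0.44 = 0.56
Step 2: After 14 steps, measure = (0.56)^14
Result = 2.982857e-04


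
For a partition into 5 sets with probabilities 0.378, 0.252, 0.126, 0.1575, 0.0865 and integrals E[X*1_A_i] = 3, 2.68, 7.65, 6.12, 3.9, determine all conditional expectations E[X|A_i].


For each cell A_i: E[X|A_i] = E[X*1_A_i] / P(A_i)
Step 1: E[X|A_1] = 3 / 0.378 = 7.936508
Step 2: E[X|A_2] = 2.68 / 0.252 = 10.634921
Step 3: E[X|A_3] = 7.65 / 0.126 = 60.714286
Step 4: E[X|A_4] = 6.12 / 0.1575 = 38.857143
Step 5: E[X|A_5] = 3.9 / 0.0865 = 45.086705
Verification: E[X] = sum E[X*1_A_i] = 3 + 2.68 + 7.65 + 6.12 + 3.9 = 23.35


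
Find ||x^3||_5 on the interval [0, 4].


Step 1: ||f||_5 = (integral_0^4 |x^3|^5 dx)^(1/5)
     = (integral_0^4 x^15 dx)^(1/5)
Step 2: integral_0^4 x^15 dx = [x^16/(16)] from 0 to 4 = 4^16/16
     = 4294967296/16 = 2.684355e+08
Step 3: ||f||_5 = (2.684355e+08)^(1/5) = 48.50293


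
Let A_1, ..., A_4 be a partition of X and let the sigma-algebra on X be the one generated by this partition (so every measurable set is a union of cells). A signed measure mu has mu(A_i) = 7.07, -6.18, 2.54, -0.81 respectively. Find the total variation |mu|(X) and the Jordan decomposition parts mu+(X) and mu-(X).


Step 1: Every measurable set is a union of atoms (the cells / points), so a Hahn decomposition is
  obtained by grouping atoms by sign: P = union of atoms with mu > 0, N = union of the remaining atoms.
  Atoms in P (indices): 1, 3;  atoms in N (indices): 2, 4
  Positive values: 7.07, 2.54
  Negative values: -6.18, -0.81
Step 2: mu+(X) = mu(P) = sum of positive atom values = 9.61
Step 3: mu-(X) = -mu(N) = sum of |negative atom values| = 6.99
Step 4: |mu|(X) = mu+(X) + mu-(X) = 9.61 + 6.99 = 16.6


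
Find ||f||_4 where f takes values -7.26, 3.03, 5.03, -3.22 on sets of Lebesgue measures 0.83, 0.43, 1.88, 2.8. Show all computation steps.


Step 1: Compute |f_i|^4 for each value:
  |-7.26|^4 = 2778.091098
  |3.03|^4 = 84.288925
  |5.03|^4 = 640.135541
  |-3.22|^4 = 107.503719
Step 2: Multiply by measures and sum:
  2778.091098 * 0.83 = 2305.815611
  84.288925 * 0.43 = 36.244238
  640.135541 * 1.88 = 1203.454817
  107.503719 * 2.8 = 301.010412
Sum = 2305.815611 + 36.244238 + 1203.454817 + 301.010412 = 3846.525077
Step 3: Take the p-th root:
||f||_4 = (3846.525077)^(1/4) = 7.875301


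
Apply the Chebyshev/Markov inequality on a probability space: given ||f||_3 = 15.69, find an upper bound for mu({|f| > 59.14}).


Chebyshev/Markov inequality: mu(|f| > eps) <= (||f||_p / eps)^p
Step 1: ||f||_3 / eps = 15.69 / 59.14 = 0.265303
Step 2: Raise to power p = 3:
  (0.265303)^3 = 0.018673
Step 3: Therefore mu(|f| > 59.14) <= 0.018673


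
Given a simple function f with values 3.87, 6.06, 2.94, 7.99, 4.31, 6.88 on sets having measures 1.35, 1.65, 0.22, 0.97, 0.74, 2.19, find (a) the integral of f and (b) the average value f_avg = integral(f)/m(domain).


Step 1: Integral = sum(value_i * measure_i)
= 3.87*1.35 + 6.06*1.65 + 2.94*0.22 + 7.99*0.97 + 4.31*0.74 + 6.88*2.19
= 5.2245 + 9.999 + 0.6468 + 7.7503 + 3.1894 + 15.0672
= 41.8772
Step 2: Total measure of domain = 1.35 + 1.65 + 0.22 + 0.97 + 0.74 + 2.19 = 7.12
Step 3: Average value = 41.8772 / 7.12 = 5.881629


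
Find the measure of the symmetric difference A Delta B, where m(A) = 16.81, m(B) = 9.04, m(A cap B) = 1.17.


m(A Delta B) = m(A) + m(B) - 2*m(A n B)
= 16.81 + 9.04 - 2*1.17
= 16.81 + 9.04 - 2.34
= 23.51


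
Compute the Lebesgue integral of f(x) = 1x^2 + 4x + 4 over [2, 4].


The Lebesgue integral of a Riemann-integrable function agrees with the Riemann integral.
Antiderivative F(x) = (1/3)x^3 + (4/2)x^2 + 4x
F(4) = (1/3)*4^3 + (4/2)*4^2 + 4*4
     = (1/3)*64 + (4/2)*16 + 4*4
     = 21.333333 + 32 + 16
     = 69.333333
F(2) = 18.666667
Integral = F(4) - F(2) = 69.333333 - 18.666667 = 50.666667


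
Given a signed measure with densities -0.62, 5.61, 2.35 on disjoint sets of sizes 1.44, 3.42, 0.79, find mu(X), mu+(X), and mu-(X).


Step 1: Compute signed measure on each set:
  Set 1: -0.62 * 1.44 = -0.8928
  Set 2: 5.61 * 3.42 = 19.1862
  Set 3: 2.35 * 0.79 = 1.8565
Step 2: Total signed measure = (-0.8928) + (19.1862) + (1.8565)
     = 20.1499
Step 3: Positive part mu+(X) = sum of positive contributions = 21.0427
Step 4: Negative part mu-(X) = |sum of negative contributions| = 0.8928


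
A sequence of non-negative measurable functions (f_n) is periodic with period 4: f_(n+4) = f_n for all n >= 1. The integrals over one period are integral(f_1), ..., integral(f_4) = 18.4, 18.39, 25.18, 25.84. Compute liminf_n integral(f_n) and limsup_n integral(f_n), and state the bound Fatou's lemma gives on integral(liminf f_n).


The sequence (integral(f_n)) is periodic with period 4, repeating the values 18.4, 18.39, 25.18, 25.84 indefinitely.
Step 1: For a periodic sequence, every tail (a_m, a_(m+1), ...) contains all 4 period values infinitely often.
Step 2: Hence inf of every tail = min of the period values = min(18.4, 18.39, 25.18, 25.84) = 18.39.
        liminf_n integral(f_n) = sup over m of (inf of tail from m) = 18.39.
Step 3: Similarly sup of every tail = max of the period values = 25.84.
        limsup_n integral(f_n) = 25.84.
Step 4: Fatou's lemma: integral(liminf_n f_n) <= liminf_n integral(f_n) = 18.39.
        So the integral of the pointwise liminf is at most 18.39.


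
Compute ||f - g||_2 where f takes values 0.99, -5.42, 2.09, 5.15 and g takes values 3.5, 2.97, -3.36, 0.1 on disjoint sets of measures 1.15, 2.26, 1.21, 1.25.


Step 1: Compute differences f_i - g_i:
  0.99 - 3.5 = -2.51
  -5.42 - 2.97 = -8.39
  2.09 - -3.36 = 5.45
  5.15 - 0.1 = 5.05
Step 2: Compute |diff|^2 * measure for each set:
  |-2.51|^2 * 1.15 = 6.3001 * 1.15 = 7.245115
  |-8.39|^2 * 2.26 = 70.3921 * 2.26 = 159.086146
  |5.45|^2 * 1.21 = 29.7025 * 1.21 = 35.940025
  |5.05|^2 * 1.25 = 25.5025 * 1.25 = 31.878125
Step 3: Sum = 234.149411
Step 4: ||f-g||_2 = (234.149411)^(1/2) = 15.301941


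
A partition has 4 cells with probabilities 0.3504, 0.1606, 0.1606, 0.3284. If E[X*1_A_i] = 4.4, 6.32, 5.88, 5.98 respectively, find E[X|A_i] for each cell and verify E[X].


For each cell A_i: E[X|A_i] = E[X*1_A_i] / P(A_i)
Step 1: E[X|A_1] = 4.4 / 0.3504 = 12.557078
Step 2: E[X|A_2] = 6.32 / 0.1606 = 39.352428
Step 3: E[X|A_3] = 5.88 / 0.1606 = 36.612702
Step 4: E[X|A_4] = 5.98 / 0.3284 = 18.209501
Verification: E[X] = sum E[X*1_A_i] = 4.4 + 6.32 + 5.88 + 5.98 = 22.58


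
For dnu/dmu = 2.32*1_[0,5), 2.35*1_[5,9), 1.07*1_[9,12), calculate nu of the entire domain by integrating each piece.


Integrate each piece of the Radon-Nikodym derivative:
Step 1: integral_0^5 2.32 dx = 2.32*(5-0) = 2.32*5 = 11.6
Step 2: integral_5^9 2.35 dx = 2.35*(9-5) = 2.35*4 = 9.4
Step 3: integral_9^12 1.07 dx = 1.07*(12-9) = 1.07*3 = 3.21
Total: 11.6 + 9.4 + 3.21 = 24.21


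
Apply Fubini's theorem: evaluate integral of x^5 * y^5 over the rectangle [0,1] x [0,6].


By Fubini's theorem, the double integral factors as a product of single integrals:
Step 1: integral_0^1 x^5 dx = [x^6/6] from 0 to 1
     = 1^6/6 = 0.166667
Step 2: integral_0^6 y^5 dy = [y^6/6] from 0 to 6
     = 6^6/6 = 7776
Step 3: Double integral = 0.166667 * 7776 = 1296


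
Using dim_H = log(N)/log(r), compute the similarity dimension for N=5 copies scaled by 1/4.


For a self-similar set with N copies scaled by 1/r:
dim_H = log(N)/log(r) = log(5)/log(4)
= 1.609438/1.386294
= 1.160964


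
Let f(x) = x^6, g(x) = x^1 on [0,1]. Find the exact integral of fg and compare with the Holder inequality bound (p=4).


Step 1: Exact integral of f*g = integral(x^7, 0, 1) = 1/8
     = 0.125
Step 2: Holder bound with p=4, q=1.333333:
  ||f||_p = (integral x^24 dx)^(1/4) = (1/25)^(1/4) = 0.447214
  ||g||_q = (integral x^1.333333 dx)^(1/1.333333) = (1/2.333333)^(1/1.333333) = 0.529685
Step 3: Holder bound = ||f||_p * ||g||_q = 0.447214 * 0.529685 = 0.236882
Verification: 0.125 <= 0.236882 (Holder holds)


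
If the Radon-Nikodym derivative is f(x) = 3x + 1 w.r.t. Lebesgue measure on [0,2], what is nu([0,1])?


nu(A) = integral_A (dnu/dmu) dmu = integral_0^1 (3x + 1) dx
Step 1: Antiderivative F(x) = (3/2)x^2 + 1x
Step 2: F(1) = (3/2)*1^2 + 1*1 = 1.5 + 1 = 2.5
Step 3: F(0) = (3/2)*0^2 + 1*0 = 0.0 + 0 = 0.0
Step 4: nu([0,1]) = F(1) - F(0) = 2.5 - 0.0 = 2.5


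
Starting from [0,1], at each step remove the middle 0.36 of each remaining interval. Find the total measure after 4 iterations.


Step 1: At each step, fraction remaining = 1 - 0.36 = 0.64
Step 2: After 4 steps, measure = (0.64)^4
Step 3: Computing the power step by step:
  After step 1: 0.64
  After step 2: 0.4096
  After step 3: 0.262144
  After step 4: 0.167772
Result = 0.167772


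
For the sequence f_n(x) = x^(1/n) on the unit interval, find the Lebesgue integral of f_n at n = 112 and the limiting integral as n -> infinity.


At n = 112: f_112(x) = x^(1/112).
Step 1: integral(x^(1/112), 0, 1) = [x^(1/112+1) / (1/112+1)] from 0 to 1
     = 1 / (1/112 + 1) = 1 / ((112+1)/112) = 112/(112+1)
     = 112/113 = 0.99115
Step 2: As n -> infinity, f_n(x) = x^(1/n) -> 1 for x in (0,1], and f_n is increasing in n.
By MCT, lim_n integral(f_n) = integral(lim_n f_n) = integral(1, 0, 1) = 1.
Step 3: Verify convergence: 112/113 = 0.99115 -> 1


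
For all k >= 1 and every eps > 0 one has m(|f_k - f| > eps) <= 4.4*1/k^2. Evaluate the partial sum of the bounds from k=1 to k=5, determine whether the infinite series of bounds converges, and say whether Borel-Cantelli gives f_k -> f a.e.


Step 1: List the terms 4.4*1/k^2 for k = 1 to 5:
  k=1: 4.4
  k=2: 1.1
  k=3: 0.488889
  k=4: 0.275
  k=5: 0.176
Step 2: Partial sum = 4.4 + 1.1 + 0.488889 + 0.275 + 0.176
     = 6.439889
Step 3: The full series sum_(k>=1) 4.4*1/k^2 converges (p-series with p = 2 > 1; a constant multiple of a convergent series converges).
Step 4: Fix eps > 0. Since sum_k m(|f_k - f| > eps) < infinity, the Borel-Cantelli lemma gives
        m(limsup_k {|f_k - f| > eps}) = 0, i.e. for a.e. x, |f_k(x) - f(x)| <= eps for all large k.
        Applying this with eps = 1/j for j = 1, 2, ... and intersecting the countably many full-measure sets,
        for a.e. x we get limsup_k |f_k(x) - f(x)| <= 1/j for every j, hence f_k -> f almost everywhere.
Conclusion: series converges; Borel-Cantelli yields f_k -> f a.e.


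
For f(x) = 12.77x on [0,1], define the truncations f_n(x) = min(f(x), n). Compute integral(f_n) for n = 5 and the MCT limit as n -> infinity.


f(x) = 12.77x on [0,1]; f_n(x) = min(12.77x, n). At n = 5:
Step 1: f(x) reaches 5 at x = 5/12.77 = 0.391543
Step 2: integral(f_5) = integral(12.77x, 0, 0.391543) + integral(5, 0.391543, 1)
       = 12.77*0.391543^2/2 + 5*(1 - 0.391543)
       = 0.978857 + 3.042287
       = 4.021143
Step 3: As n -> infinity, f_n increases to f, so by MCT integral(f_n) -> integral(f) = 12.77/2 = 6.385.
Convergence: integral(f_5) = 4.021143 -> 6.385 as n -> infinity


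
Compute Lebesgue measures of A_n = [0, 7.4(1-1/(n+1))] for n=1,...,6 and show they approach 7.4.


By continuity of measure from below: if A_n increases to A, then m(A_n) -> m(A).
Here A = [0, 7.4], so m(A) = 7.4
Step 1: a_1 = 7.4*(1 - 1/2) = 3.7, m(A_1) = 3.7
Step 2: a_2 = 7.4*(1 - 1/3) = 4.9333, m(A_2) = 4.9333
Step 3: a_3 = 7.4*(1 - 1/4) = 5.55, m(A_3) = 5.55
Step 4: a_4 = 7.4*(1 - 1/5) = 5.92, m(A_4) = 5.92
Step 5: a_5 = 7.4*(1 - 1/6) = 6.1667, m(A_5) = 6.1667
Step 6: a_6 = 7.4*(1 - 1/7) = 6.3429, m(A_6) = 6.3429
Limit: m(A_n) -> m([0,7.4]) = 7.4


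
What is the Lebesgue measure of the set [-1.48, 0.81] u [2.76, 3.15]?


For pairwise disjoint intervals, m(union) = sum of lengths.
= (0.81 - -1.48) + (3.15 - 2.76)
= 2.29 + 0.39
= 2.68


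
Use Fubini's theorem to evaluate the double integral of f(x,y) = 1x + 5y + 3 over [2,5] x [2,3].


By Fubini, integrate in x first, then y.
Step 1: Fix y, integrate over x in [2,5]:
  integral(1x + 5y + 3, x=2..5)
  = 1*(5^2 - 2^2)/2 + (5y + 3)*(5 - 2)
  = 10.5 + (5y + 3)*3
  = 10.5 + 15y + 9
  = 19.5 + 15y
Step 2: Integrate over y in [2,3]:
  integral(19.5 + 15y, y=2..3)
  = 19.5*1 + 15*(3^2 - 2^2)/2
  = 19.5 + 37.5
  = 57


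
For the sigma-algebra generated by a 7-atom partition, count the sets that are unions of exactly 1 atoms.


Each element of F is a union of some subset of the 7 atoms.
Elements that are unions of exactly 1 atoms correspond to 1-element subsets of the 7 atoms.
Count = C(7, 1) = 7! / (1! * 6!) = 7.


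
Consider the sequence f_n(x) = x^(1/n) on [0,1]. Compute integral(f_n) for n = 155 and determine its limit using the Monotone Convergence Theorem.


At n = 155: f_155(x) = x^(1/155).
Step 1: integral(x^(1/155), 0, 1) = [x^(1/155+1) / (1/155+1)] from 0 to 1
     = 1 / (1/155 + 1) = 1 / ((155+1)/155) = 155/(155+1)
     = 155/156 = 0.99359
Step 2: As n -> infinity, f_n(x) = x^(1/n) -> 1 for x in (0,1], and f_n is increasing in n.
By MCT, lim_n integral(f_n) = integral(lim_n f_n) = integral(1, 0, 1) = 1.
Step 3: Verify convergence: 155/156 = 0.99359 -> 1


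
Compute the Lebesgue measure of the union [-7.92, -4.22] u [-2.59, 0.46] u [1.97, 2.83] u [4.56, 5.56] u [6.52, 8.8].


For pairwise disjoint intervals, m(union) = sum of lengths.
= (-4.22 - -7.92) + (0.46 - -2.59) + (2.83 - 1.97) + (5.56 - 4.56) + (8.8 - 6.52)
= 3.7 + 3.05 + 0.86 + 1 + 2.28
= 10.89


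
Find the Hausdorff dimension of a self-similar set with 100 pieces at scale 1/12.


For a self-similar set with N copies scaled by 1/r:
dim_H = log(N)/log(r) = log(100)/log(12)
= 4.60517/2.484907
= 1.853257


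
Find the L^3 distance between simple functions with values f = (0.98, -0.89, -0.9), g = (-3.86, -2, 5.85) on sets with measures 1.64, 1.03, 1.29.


Step 1: Compute differences f_i - g_i:
  0.98 - -3.86 = 4.84
  -0.89 - -2 = 1.11
  -0.9 - 5.85 = -6.75
Step 2: Compute |diff|^3 * measure for each set:
  |4.84|^3 * 1.64 = 113.379904 * 1.64 = 185.943043
  |1.11|^3 * 1.03 = 1.367631 * 1.03 = 1.40866
  |-6.75|^3 * 1.29 = 307.546875 * 1.29 = 396.735469
Step 3: Sum = 584.087171
Step 4: ||f-g||_3 = (584.087171)^(1/3) = 8.359094


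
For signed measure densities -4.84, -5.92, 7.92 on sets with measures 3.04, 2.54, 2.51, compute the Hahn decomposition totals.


Step 1: Compute signed measure on each set:
  Set 1: -4.84 * 3.04 = -14.7136
  Set 2: -5.92 * 2.54 = -15.0368
  Set 3: 7.92 * 2.51 = 19.8792
Step 2: Total signed measure = (-14.7136) + (-15.0368) + (19.8792)
     = -9.8712
Step 3: Positive part mu+(X) = sum of positive contributions = 19.8792
Step 4: Negative part mu-(X) = |sum of negative contributions| = 29.7504


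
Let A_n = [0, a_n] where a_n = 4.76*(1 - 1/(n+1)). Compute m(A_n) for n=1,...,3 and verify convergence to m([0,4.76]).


By continuity of measure from below: if A_n increases to A, then m(A_n) -> m(A).
Here A = [0, 4.76], so m(A) = 4.76
Step 1: a_1 = 4.76*(1 - 1/2) = 2.38, m(A_1) = 2.38
Step 2: a_2 = 4.76*(1 - 1/3) = 3.1733, m(A_2) = 3.1733
Step 3: a_3 = 4.76*(1 - 1/4) = 3.57, m(A_3) = 3.57
Limit: m(A_n) -> m([0,4.76]) = 4.76


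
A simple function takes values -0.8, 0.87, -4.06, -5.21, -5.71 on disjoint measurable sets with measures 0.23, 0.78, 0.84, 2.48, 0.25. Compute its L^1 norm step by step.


Step 1: Compute |f_i|^1 for each value:
  |-0.8|^1 = 0.8
  |0.87|^1 = 0.87
  |-4.06|^1 = 4.06
  |-5.21|^1 = 5.21
  |-5.71|^1 = 5.71
Step 2: Multiply by measures and sum:
  0.8 * 0.23 = 0.184
  0.87 * 0.78 = 0.6786
  4.06 * 0.84 = 3.4104
  5.21 * 2.48 = 12.9208
  5.71 * 0.25 = 1.4275
Sum = 0.184 + 0.6786 + 3.4104 + 12.9208 + 1.4275 = 18.6213
Step 3: Take the p-th root:
||f||_1 = (18.6213)^(1/1) = 18.6213


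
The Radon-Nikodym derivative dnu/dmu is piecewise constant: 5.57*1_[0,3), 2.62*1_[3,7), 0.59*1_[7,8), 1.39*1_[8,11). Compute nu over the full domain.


Integrate each piece of the Radon-Nikodym derivative:
Step 1: integral_0^3 5.57 dx = 5.57*(3-0) = 5.57*3 = 16.71
Step 2: integral_3^7 2.62 dx = 2.62*(7-3) = 2.62*4 = 10.48
Step 3: integral_7^8 0.59 dx = 0.59*(8-7) = 0.59*1 = 0.59
Step 4: integral_8^11 1.39 dx = 1.39*(11-8) = 1.39*3 = 4.17
Total: 16.71 + 10.48 + 0.59 + 4.17 = 31.95


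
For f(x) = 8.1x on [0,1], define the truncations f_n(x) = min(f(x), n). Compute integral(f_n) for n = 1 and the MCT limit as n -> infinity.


f(x) = 8.1x on [0,1]; f_n(x) = min(8.1x, n). At n = 1:
Step 1: f(x) reaches 1 at x = 1/8.1 = 0.123457
Step 2: integral(f_1) = integral(8.1x, 0, 0.123457) + integral(1, 0.123457, 1)
       = 8.1*0.123457^2/2 + 1*(1 - 0.123457)
       = 0.061728 + 0.876543
       = 0.938272
Step 3: As n -> infinity, f_n increases to f, so by MCT integral(f_n) -> integral(f) = 8.1/2 = 4.05.
Convergence: integral(f_1) = 0.938272 -> 4.05 as n -> infinity


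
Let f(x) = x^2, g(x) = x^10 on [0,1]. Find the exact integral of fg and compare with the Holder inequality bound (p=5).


Step 1: Exact integral of f*g = integral(x^12, 0, 1) = 1/13
     = 0.076923
Step 2: Holder bound with p=5, q=1.25:
  ||f||_p = (integral x^10 dx)^(1/5) = (1/11)^(1/5) = 0.619044
  ||g||_q = (integral x^12.5 dx)^(1/1.25) = (1/13.5)^(1/1.25) = 0.124662
Step 3: Holder bound = ||f||_p * ||g||_q = 0.619044 * 0.124662 = 0.077171
Verification: 0.076923 <= 0.077171 (Holder holds)


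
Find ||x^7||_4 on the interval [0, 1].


Step 1: ||f||_4 = (integral_0^1 |x^7|^4 dx)^(1/4)
     = (integral_0^1 x^28 dx)^(1/4)
Step 2: integral_0^1 x^28 dx = [x^29/(29)] from 0 to 1 = 1^29/29
     = 1/29 = 0.034483
Step 3: ||f||_4 = (0.034483)^(1/4) = 0.430924


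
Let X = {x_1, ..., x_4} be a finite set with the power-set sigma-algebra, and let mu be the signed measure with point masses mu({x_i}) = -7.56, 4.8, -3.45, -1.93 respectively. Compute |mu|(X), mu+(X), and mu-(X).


Step 1: Every measurable set is a union of atoms (the cells / points), so a Hahn decomposition is
  obtained by grouping atoms by sign: P = union of atoms with mu > 0, N = union of the remaining atoms.
  Atoms in P (indices): 2;  atoms in N (indices): 1, 3, 4
  Positive values: 4.8
  Negative values: -7.56, -3.45, -1.93
Step 2: mu+(X) = mu(P) = sum of positive atom values = 4.8
Step 3: mu-(X) = -mu(N) = sum of |negative atom values| = 12.94
Step 4: |mu|(X) = mu+(X) + mu-(X) = 4.8 + 12.94 = 17.74


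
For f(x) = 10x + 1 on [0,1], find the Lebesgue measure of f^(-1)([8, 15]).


f^(-1)([8, 15]) = {x : 8 <= 10x + 1 <= 15}
Solving: (8 - 1)/10 <= x <= (15 - 1)/10
= [0.7, 1.4]
Intersecting with [0,1]: [0.7, 1]
Measure = 1 - 0.7 = 0.3


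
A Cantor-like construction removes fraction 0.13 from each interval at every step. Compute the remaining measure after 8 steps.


Step 1: At each step, fraction remaining = 1 - 0.13 = 0.87
Step 2: After 8 steps, measure = (0.87)^8
Result = 0.328212


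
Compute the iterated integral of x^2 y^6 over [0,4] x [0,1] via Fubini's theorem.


By Fubini's theorem, the double integral factors as a product of single integrals:
Step 1: integral_0^4 x^2 dx = [x^3/3] from 0 to 4
     = 4^3/3 = 21.333333
Step 2: integral_0^1 y^6 dy = [y^7/7] from 0 to 1
     = 1^7/7 = 0.142857
Step 3: Double integral = 21.333333 * 0.142857 = 3.047619


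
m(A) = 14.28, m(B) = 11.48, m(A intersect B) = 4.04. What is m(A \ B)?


m(A \ B) = m(A) - m(A n B)
= 14.28 - 4.04
= 10.24


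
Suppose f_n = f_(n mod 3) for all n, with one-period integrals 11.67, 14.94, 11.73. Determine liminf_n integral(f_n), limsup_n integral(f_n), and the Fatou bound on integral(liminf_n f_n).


The sequence (integral(f_n)) is periodic with period 3, repeating the values 11.67, 14.94, 11.73 indefinitely.
Step 1: For a periodic sequence, every tail (a_m, a_(m+1), ...) contains all 3 period values infinitely often.
Step 2: Hence inf of every tail = min of the period values = min(11.67, 14.94, 11.73) = 11.67.
        liminf_n integral(f_n) = sup over m of (inf of tail from m) = 11.67.
Step 3: Similarly sup of every tail = max of the period values = 14.94.
        limsup_n integral(f_n) = 14.94.
Step 4: Fatou's lemma: integral(liminf_n f_n) <= liminf_n integral(f_n) = 11.67.
        So the integral of the pointwise liminf is at most 11.67.


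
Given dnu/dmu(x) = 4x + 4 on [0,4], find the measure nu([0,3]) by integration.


nu(A) = integral_A (dnu/dmu) dmu = integral_0^3 (4x + 4) dx
Step 1: Antiderivative F(x) = (4/2)x^2 + 4x
Step 2: F(3) = (4/2)*3^2 + 4*3 = 18 + 12 = 30
Step 3: F(0) = (4/2)*0^2 + 4*0 = 0.0 + 0 = 0.0
Step 4: nu([0,3]) = F(3) - F(0) = 30 - 0.0 = 30


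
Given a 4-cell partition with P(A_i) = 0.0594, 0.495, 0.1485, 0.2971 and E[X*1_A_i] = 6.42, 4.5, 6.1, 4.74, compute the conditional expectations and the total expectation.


For each cell A_i: E[X|A_i] = E[X*1_A_i] / P(A_i)
Step 1: E[X|A_1] = 6.42 / 0.0594 = 108.080808
Step 2: E[X|A_2] = 4.5 / 0.495 = 9.090909
Step 3: E[X|A_3] = 6.1 / 0.1485 = 41.077441
Step 4: E[X|A_4] = 4.74 / 0.2971 = 15.954224
Verification: E[X] = sum E[X*1_A_i] = 6.42 + 4.5 + 6.1 + 4.74 = 21.76


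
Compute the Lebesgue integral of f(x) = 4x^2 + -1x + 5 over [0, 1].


The Lebesgue integral of a Riemann-integrable function agrees with the Riemann integral.
Antiderivative F(x) = (4/3)x^3 + (-1/2)x^2 + 5x
F(1) = (4/3)*1^3 + (-1/2)*1^2 + 5*1
     = (4/3)*1 + (-1/2)*1 + 5*1
     = 1.333333 + -0.5 + 5
     = 5.833333
F(0) = 0.0
Integral = F(1) - F(0) = 5.833333 - 0.0 = 5.833333


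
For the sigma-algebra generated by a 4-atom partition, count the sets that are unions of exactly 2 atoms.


Each element of F is a union of some subset of the 4 atoms.
Elements that are unions of exactly 2 atoms correspond to 2-element subsets of the 4 atoms.
Count = C(4, 2) = 4! / (2! * 2!) = 6.


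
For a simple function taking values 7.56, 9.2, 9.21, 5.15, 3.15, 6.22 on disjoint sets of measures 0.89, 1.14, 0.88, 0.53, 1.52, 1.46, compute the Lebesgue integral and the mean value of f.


Step 1: Integral = sum(value_i * measure_i)
= 7.56*0.89 + 9.2*1.14 + 9.21*0.88 + 5.15*0.53 + 3.15*1.52 + 6.22*1.46
= 6.7284 + 10.488 + 8.1048 + 2.7295 + 4.788 + 9.0812
= 41.9199
Step 2: Total measure of domain = 0.89 + 1.14 + 0.88 + 0.53 + 1.52 + 1.46 = 6.42
Step 3: Average value = 41.9199 / 6.42 = 6.529579


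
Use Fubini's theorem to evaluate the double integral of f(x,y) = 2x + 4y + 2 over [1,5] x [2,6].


By Fubini, integrate in x first, then y.
Step 1: Fix y, integrate over x in [1,5]:
  integral(2x + 4y + 2, x=1..5)
  = 2*(5^2 - 1^2)/2 + (4y + 2)*(5 - 1)
  = 24 + (4y + 2)*4
  = 24 + 16y + 8
  = 32 + 16y
Step 2: Integrate over y in [2,6]:
  integral(32 + 16y, y=2..6)
  = 32*4 + 16*(6^2 - 2^2)/2
  = 128 + 256
  = 384


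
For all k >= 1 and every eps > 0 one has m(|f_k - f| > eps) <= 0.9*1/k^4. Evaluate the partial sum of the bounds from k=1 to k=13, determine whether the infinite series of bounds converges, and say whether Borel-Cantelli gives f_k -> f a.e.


Step 1: List the terms 0.9*1/k^4 for k = 1 to 13:
  k=1: 0.9
  k=2: 0.05625
  k=3: 0.011111
  k=4: 0.003516
  k=5: 0.00144
  k=6: 6.944444e-04
  k=7: 3.748438e-04
  k=8: 2.197266e-04
  k=9: 1.371742e-04
  k=10: 9.000000e-05
  k=11: 6.147121e-05
  k=12: 4.340278e-05
  k=13: 3.151150e-05
Step 2: Partial sum = 0.9 + 0.05625 + 0.011111 + 0.003516 + 0.00144 + 6.944444e-04 + 3.748438e-04 + 2.197266e-04 + 1.371742e-04 + 9.000000e-05 + 6.147121e-05 + 4.340278e-05 + 3.151150e-05
     = 0.973969
Step 3: The full series sum_(k>=1) 0.9*1/k^4 converges (p-series with p = 4 > 1; a constant multiple of a convergent series converges).
Step 4: Fix eps > 0. Since sum_k m(|f_k - f| > eps) < infinity, the Borel-Cantelli lemma gives
        m(limsup_k {|f_k - f| > eps}) = 0, i.e. for a.e. x, |f_k(x) - f(x)| <= eps for all large k.
        Applying this with eps = 1/j for j = 1, 2, ... and intersecting the countably many full-measure sets,
        for a.e. x we get limsup_k |f_k(x) - f(x)| <= 1/j for every j, hence f_k -> f almost everywhere.
Conclusion: series converges; Borel-Cantelli yields f_k -> f a.e.


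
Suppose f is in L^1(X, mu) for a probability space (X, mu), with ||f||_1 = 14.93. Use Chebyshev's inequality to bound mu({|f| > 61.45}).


Chebyshev/Markov inequality: mu(|f| > eps) <= (||f||_p / eps)^p
Step 1: ||f||_1 / eps = 14.93 / 61.45 = 0.242962
Step 2: Raise to power p = 1:
  (0.242962)^1 = 0.242962
Step 3: Therefore mu(|f| > 61.45) <= 0.242962


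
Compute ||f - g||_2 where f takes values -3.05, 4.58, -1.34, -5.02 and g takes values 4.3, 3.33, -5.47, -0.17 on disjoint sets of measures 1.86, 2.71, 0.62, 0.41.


Step 1: Compute differences f_i - g_i:
  -3.05 - 4.3 = -7.35
  4.58 - 3.33 = 1.25
  -1.34 - -5.47 = 4.13
  -5.02 - -0.17 = -4.85
Step 2: Compute |diff|^2 * measure for each set:
  |-7.35|^2 * 1.86 = 54.0225 * 1.86 = 100.48185
  |1.25|^2 * 2.71 = 1.5625 * 2.71 = 4.234375
  |4.13|^2 * 0.62 = 17.0569 * 0.62 = 10.575278
  |-4.85|^2 * 0.41 = 23.5225 * 0.41 = 9.644225
Step 3: Sum = 124.935728
Step 4: ||f-g||_2 = (124.935728)^(1/2) = 11.177465


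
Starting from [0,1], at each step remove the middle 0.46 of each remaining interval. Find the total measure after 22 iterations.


Step 1: At each step, fraction remaining = 1 - 0.46 = 0.54
Step 2: After 22 steps, measure = (0.54)^22
Result = 1.296172e-06


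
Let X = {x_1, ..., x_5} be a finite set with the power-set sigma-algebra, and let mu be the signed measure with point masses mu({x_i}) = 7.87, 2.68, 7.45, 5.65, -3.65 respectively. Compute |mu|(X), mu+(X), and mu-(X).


Step 1: Every measurable set is a union of atoms (the cells / points), so a Hahn decomposition is
  obtained by grouping atoms by sign: P = union of atoms with mu > 0, N = union of the remaining atoms.
  Atoms in P (indices): 1, 2, 3, 4;  atoms in N (indices): 5
  Positive values: 7.87, 2.68, 7.45, 5.65
  Negative values: -3.65
Step 2: mu+(X) = mu(P) = sum of positive atom values = 23.65
Step 3: mu-(X) = -mu(N) = sum of |negative atom values| = 3.65
Step 4: |mu|(X) = mu+(X) + mu-(X) = 23.65 + 3.65 = 27.3


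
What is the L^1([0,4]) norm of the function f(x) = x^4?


Step 1: ||f||_1 = (integral_0^4 |x^4|^1 dx)^(1/1)
     = (integral_0^4 x^4 dx)^(1/1)
Step 2: integral_0^4 x^4 dx = [x^5/(5)] from 0 to 4 = 4^5/5
     = 1024/5 = 204.8
Step 3: ||f||_1 = (204.8)^(1/1) = 204.8


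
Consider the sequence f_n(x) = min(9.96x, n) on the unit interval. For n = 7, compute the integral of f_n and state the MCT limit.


f(x) = 9.96x on [0,1]; f_n(x) = min(9.96x, n). At n = 7:
Step 1: f(x) reaches 7 at x = 7/9.96 = 0.702811
Step 2: integral(f_7) = integral(9.96x, 0, 0.702811) + integral(7, 0.702811, 1)
       = 9.96*0.702811^2/2 + 7*(1 - 0.702811)
       = 2.459839 + 2.080321
       = 4.540161
Step 3: As n -> infinity, f_n increases to f, so by MCT integral(f_n) -> integral(f) = 9.96/2 = 4.98.
Convergence: integral(f_7) = 4.540161 -> 4.98 as n -> infinity


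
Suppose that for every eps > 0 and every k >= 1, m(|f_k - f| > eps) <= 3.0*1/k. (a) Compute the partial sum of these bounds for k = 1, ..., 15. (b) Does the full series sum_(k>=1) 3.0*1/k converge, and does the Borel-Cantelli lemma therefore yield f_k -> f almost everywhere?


Step 1: List the terms 3.0*1/k for k = 1 to 15:
  k=1: 3
  k=2: 1.5
  k=3: 1
  k=4: 0.75
  k=5: 0.6
  k=6: 0.5
  k=7: 0.428571
  k=8: 0.375
  k=9: 0.333333
  k=10: 0.3
  k=11: 0.272727
  k=12: 0.25
  k=13: 0.230769
  k=14: 0.214286
  k=15: 0.2
Step 2: Partial sum = 3 + 1.5 + 1 + 0.75 + 0.6 + 0.5 + 0.428571 + 0.375 + 0.333333 + 0.3 + 0.272727 + 0.25 + 0.230769 + 0.214286 + 0.2
     = 9.954687
Step 3: The full series sum_(k>=1) 3.0*1/k diverges (harmonic series, p = 1; a nonzero constant multiple of a divergent series diverges).
Step 4: The (first) Borel-Cantelli lemma requires a summable sequence of measures, so it does not apply here;
        from this bound alone no conclusion about a.e. convergence can be drawn (convergence in measure still
        gives an a.e.-convergent subsequence, but not a.e. convergence of the whole sequence).
Conclusion: series diverges; Borel-Cantelli is inconclusive about a.e. convergence of f_k.


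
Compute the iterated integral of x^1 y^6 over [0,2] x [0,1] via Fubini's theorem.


By Fubini's theorem, the double integral factors as a product of single integrals:
Step 1: integral_0^2 x^1 dx = [x^2/2] from 0 to 2
     = 2^2/2 = 2
Step 2: integral_0^1 y^6 dy = [y^7/7] from 0 to 1
     = 1^7/7 = 0.142857
Step 3: Double integral = 2 * 0.142857 = 0.285714


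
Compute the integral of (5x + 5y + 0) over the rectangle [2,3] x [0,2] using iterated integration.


By Fubini, integrate in x first, then y.
Step 1: Fix y, integrate over x in [2,3]:
  integral(5x + 5y + 0, x=2..3)
  = 5*(3^2 - 2^2)/2 + (5y + 0)*(3 - 2)
  = 12.5 + (5y + 0)*1
  = 12.5 + 5y + 0
  = 12.5 + 5y
Step 2: Integrate over y in [0,2]:
  integral(12.5 + 5y, y=0..2)
  = 12.5*2 + 5*(2^2 - 0^2)/2
  = 25 + 10
  = 35


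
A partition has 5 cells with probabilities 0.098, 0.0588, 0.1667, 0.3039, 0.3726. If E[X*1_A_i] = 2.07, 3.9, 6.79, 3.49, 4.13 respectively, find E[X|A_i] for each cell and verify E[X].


For each cell A_i: E[X|A_i] = E[X*1_A_i] / P(A_i)
Step 1: E[X|A_1] = 2.07 / 0.098 = 21.122449
Step 2: E[X|A_2] = 3.9 / 0.0588 = 66.326531
Step 3: E[X|A_3] = 6.79 / 0.1667 = 40.731854
Step 4: E[X|A_4] = 3.49 / 0.3039 = 11.484041
Step 5: E[X|A_5] = 4.13 / 0.3726 = 11.084273
Verification: E[X] = sum E[X*1_A_i] = 2.07 + 3.9 + 6.79 + 3.49 + 4.13 = 20.38


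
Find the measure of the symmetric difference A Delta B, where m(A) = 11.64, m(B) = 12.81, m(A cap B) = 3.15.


m(A Delta B) = m(A) + m(B) - 2*m(A n B)
= 11.64 + 12.81 - 2*3.15
= 11.64 + 12.81 - 6.3
= 18.15


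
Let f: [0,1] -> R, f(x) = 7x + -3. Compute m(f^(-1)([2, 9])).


f^(-1)([2, 9]) = {x : 2 <= 7x + -3 <= 9}
Solving: (2 - -3)/7 <= x <= (9 - -3)/7
= [0.714286, 1.714286]
Intersecting with [0,1]: [0.714286, 1]
Measure = 1 - 0.714286 = 0.285714


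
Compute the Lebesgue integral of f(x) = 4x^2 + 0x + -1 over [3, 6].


The Lebesgue integral of a Riemann-integrable function agrees with the Riemann integral.
Antiderivative F(x) = (4/3)x^3 + (0/2)x^2 + -1x
F(6) = (4/3)*6^3 + (0/2)*6^2 + -1*6
     = (4/3)*216 + (0/2)*36 + -1*6
     = 288 + 0.0 + -6
     = 282
F(3) = 33
Integral = F(6) - F(3) = 282 - 33 = 249


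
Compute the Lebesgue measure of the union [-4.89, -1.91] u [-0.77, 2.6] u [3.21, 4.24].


For pairwise disjoint intervals, m(union) = sum of lengths.
= (-1.91 - -4.89) + (2.6 - -0.77) + (4.24 - 3.21)
= 2.98 + 3.37 + 1.03
= 7.38


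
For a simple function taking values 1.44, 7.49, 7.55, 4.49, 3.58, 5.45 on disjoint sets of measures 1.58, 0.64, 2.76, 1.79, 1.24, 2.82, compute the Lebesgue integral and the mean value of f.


Step 1: Integral = sum(value_i * measure_i)
= 1.44*1.58 + 7.49*0.64 + 7.55*2.76 + 4.49*1.79 + 3.58*1.24 + 5.45*2.82
= 2.2752 + 4.7936 + 20.838 + 8.0371 + 4.4392 + 15.369
= 55.7521
Step 2: Total measure of domain = 1.58 + 0.64 + 2.76 + 1.79 + 1.24 + 2.82 = 10.83
Step 3: Average value = 55.7521 / 10.83 = 5.147932


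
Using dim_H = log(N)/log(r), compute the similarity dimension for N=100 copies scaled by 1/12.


For a self-similar set with N copies scaled by 1/r:
dim_H = log(N)/log(r) = log(100)/log(12)
= 4.60517/2.484907
= 1.853257


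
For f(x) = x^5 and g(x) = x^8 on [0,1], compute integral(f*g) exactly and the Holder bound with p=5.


Step 1: Exact integral of f*g = integral(x^13, 0, 1) = 1/14
     = 0.071429
Step 2: Holder bound with p=5, q=1.25:
  ||f||_p = (integral x^25 dx)^(1/5) = (1/26)^(1/5) = 0.521201
  ||g||_q = (integral x^10 dx)^(1/1.25) = (1/11)^(1/1.25) = 0.146854
Step 3: Holder bound = ||f||_p * ||g||_q = 0.521201 * 0.146854 = 0.07654
Verification: 0.071429 <= 0.07654 (Holder holds)
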